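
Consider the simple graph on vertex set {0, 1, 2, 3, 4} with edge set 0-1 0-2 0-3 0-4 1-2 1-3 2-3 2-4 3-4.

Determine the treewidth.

A width-3 tree decomposition is:
Bags: B1 = {0, 1, 2, 3}  B2 = {0, 2, 3, 4}
Tree: B1–B2
Every bag has size at most 4, so the width is 4 − 1 = 3 and tw(G) ≤ 3. Conversely, {0, 1, 2, 3} is a clique of size 4, and the vertices of any clique must share a bag in every tree decomposition; so some bag has ≥ 4 vertices and tw(G) ≥ 3. The upper and lower bounds meet at 3, so that is the treewidth.

3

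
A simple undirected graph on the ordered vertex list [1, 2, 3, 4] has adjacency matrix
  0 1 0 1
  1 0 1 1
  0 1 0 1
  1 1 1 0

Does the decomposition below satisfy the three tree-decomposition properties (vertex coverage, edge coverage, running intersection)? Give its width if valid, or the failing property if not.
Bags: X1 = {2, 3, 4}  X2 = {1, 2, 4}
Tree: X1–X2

Vertex coverage: the bags together contain {1, 2, 3, 4}, the full vertex set. Edge coverage: each edge of G has both endpoints in at least one bag. Running intersection: for every vertex, the bags containing it form a connected subtree. All three properties hold, so this is a valid tree decomposition of width max|bag| − 1 = 2, and hence tw(G) ≤ 2.

Yes; width 2.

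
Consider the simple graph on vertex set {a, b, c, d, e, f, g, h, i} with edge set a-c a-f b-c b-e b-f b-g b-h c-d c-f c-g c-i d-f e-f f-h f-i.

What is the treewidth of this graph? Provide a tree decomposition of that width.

Treewidth 2.
One such decomposition:
Bags: B1 = {c, d, f}  B2 = {b, c, f}  B3 = {c, f, i}  B4 = {b, f, h}  B5 = {b, c, g}  B6 = {a, c, f}  B7 = {b, e, f}
Tree: B1–B2, B2–B3, B2–B4, B2–B5, B3–B6, B2–B7

The largest bag has 3 vertices, giving width 2; this decomposition certifies tw(G) ≤ 2. For the lower bound, the 3 vertices {b, c, g} are pairwise adjacent, and any tree decomposition puts a clique entirely inside one bag — forcing width ≥ 2. Hence tw(G) = 2 exactly.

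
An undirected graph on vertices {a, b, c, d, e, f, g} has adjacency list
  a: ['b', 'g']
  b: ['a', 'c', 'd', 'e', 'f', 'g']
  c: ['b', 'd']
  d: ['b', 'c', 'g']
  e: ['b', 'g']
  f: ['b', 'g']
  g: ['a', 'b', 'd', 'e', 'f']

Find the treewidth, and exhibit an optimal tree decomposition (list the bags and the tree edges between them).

The largest bag has 3 vertices, giving width 2; this decomposition certifies tw(G) ≤ 2. Conversely, {b, d, g} is a clique of size 3, and the vertices of any clique must share a bag in every tree decomposition; so some bag has ≥ 3 vertices and tw(G) ≥ 2. Therefore the treewidth is 2.

Treewidth 2.
One such decomposition:
Bags: B1 = {b, d, g}  B2 = {a, b, g}  B3 = {b, e, g}  B4 = {b, c, d}  B5 = {b, f, g}
Tree: B1–B2, B1–B3, B1–B4, B2–B5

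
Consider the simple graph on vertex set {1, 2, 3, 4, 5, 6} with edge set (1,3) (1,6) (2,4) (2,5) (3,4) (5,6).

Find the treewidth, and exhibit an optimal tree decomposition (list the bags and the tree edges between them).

Treewidth 2.
Bags: B1 = {2, 4, 5}  B2 = {3, 4, 5}  B3 = {1, 3, 5}  B4 = {1, 5, 6}
Tree: B1–B2, B2–B3, B3–B4

The largest bag has 3 vertices, giving width 2; this decomposition certifies tw(G) ≤ 2. For the lower bound, G contains the cycle 5–2–4–3–1–6–5, so G is not a forest; only forests have treewidth ≤ 1, hence tw(G) ≥ 2. Therefore the treewidth is 2.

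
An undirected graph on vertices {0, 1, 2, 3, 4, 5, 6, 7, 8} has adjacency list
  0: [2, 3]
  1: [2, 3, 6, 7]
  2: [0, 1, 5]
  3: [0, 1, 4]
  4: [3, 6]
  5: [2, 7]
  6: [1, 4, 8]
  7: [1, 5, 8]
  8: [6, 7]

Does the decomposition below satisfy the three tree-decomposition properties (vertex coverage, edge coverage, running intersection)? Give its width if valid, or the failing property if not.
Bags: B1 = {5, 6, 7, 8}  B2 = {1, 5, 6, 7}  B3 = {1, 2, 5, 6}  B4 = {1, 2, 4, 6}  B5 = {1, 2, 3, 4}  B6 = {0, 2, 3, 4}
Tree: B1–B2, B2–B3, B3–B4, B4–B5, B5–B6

Yes; width 3.

Vertex coverage: the bags together contain {0, 1, 2, 3, 4, 5, 6, 7, 8}, the full vertex set. Edge coverage: each edge of G has both endpoints in at least one bag. Running intersection: for every vertex, the bags containing it form a connected subtree. All three properties hold, so this is a valid tree decomposition of width max|bag| − 1 = 3, and hence tw(G) ≤ 3.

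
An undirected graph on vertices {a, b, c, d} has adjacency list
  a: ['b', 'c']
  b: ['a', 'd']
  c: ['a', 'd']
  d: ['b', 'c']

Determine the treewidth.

2

A width-2 tree decomposition is:
Bags: B1 = {a, c, d}  B2 = {a, b, d}
Tree: B1–B2
Each bag holds 3 vertices, so the decomposition has width 2, which upper-bounds the treewidth. The edges d–c–a–b–d form a cycle, so G is not a tree and its treewidth is at least 2. Therefore the treewidth is 2.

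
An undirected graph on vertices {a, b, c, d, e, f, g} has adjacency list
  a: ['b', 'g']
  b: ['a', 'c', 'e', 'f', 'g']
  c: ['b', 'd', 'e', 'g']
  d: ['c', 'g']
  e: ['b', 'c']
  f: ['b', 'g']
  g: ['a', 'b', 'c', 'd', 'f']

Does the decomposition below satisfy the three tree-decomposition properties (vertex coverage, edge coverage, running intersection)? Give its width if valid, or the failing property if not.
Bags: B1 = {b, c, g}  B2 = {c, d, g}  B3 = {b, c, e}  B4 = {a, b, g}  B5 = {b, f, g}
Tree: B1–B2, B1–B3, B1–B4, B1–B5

Checking the three conditions: (i) the bags cover all of {a, b, c, d, e, f, g}; (ii) for each edge, some bag contains both endpoints; (iii) the bags containing any fixed vertex form a subtree. All hold, so the decomposition is valid with width 3 − 1 = 2.

Yes; width 2.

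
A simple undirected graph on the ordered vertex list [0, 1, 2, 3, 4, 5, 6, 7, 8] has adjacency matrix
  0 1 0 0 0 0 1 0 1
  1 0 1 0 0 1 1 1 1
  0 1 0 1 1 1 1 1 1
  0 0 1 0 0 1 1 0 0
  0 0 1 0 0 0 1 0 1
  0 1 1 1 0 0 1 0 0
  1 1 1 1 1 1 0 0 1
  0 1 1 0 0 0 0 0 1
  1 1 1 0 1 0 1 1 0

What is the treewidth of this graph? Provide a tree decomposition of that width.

The largest bag has 4 vertices, giving width 3; this decomposition certifies tw(G) ≤ 3. On the other hand G contains the 4-clique {0, 1, 6, 8}. A clique must lie in a single bag of any decomposition, so no decomposition can have width below 3. Combining the bounds, tw(G) = 3.

Treewidth 3.
One optimal decomposition is:
Bags: B1 = {2, 3, 5, 6}  B2 = {1, 2, 5, 6}  B3 = {1, 2, 6, 8}  B4 = {0, 1, 6, 8}  B5 = {2, 4, 6, 8}  B6 = {1, 2, 7, 8}
Tree: B1–B2, B2–B3, B3–B4, B3–B5, B3–B6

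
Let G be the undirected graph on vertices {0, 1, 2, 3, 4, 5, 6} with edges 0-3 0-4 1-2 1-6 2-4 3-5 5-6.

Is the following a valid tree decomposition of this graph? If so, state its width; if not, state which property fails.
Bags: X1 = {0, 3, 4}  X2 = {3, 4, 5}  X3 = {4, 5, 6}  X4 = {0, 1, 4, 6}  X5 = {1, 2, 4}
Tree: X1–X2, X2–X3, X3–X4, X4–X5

No — bags containing vertex 0 are not connected in the tree.

A tree decomposition must satisfy three properties: every vertex lies in some bag; for every edge, both endpoints lie together in some bag; and for every vertex, the bags containing it form a connected subtree. Here bags containing vertex 0 are not connected in the tree, so the decomposition is invalid.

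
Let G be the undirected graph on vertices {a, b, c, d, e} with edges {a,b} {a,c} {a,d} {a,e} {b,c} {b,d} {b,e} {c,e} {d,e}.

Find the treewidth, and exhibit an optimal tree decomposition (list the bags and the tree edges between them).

Each bag holds 4 vertices, so the decomposition has width 3, which upper-bounds the treewidth. Conversely, {a, b, d, e} is a clique of size 4, and the vertices of any clique must share a bag in every tree decomposition; so some bag has ≥ 4 vertices and tw(G) ≥ 3. Therefore the treewidth is 3.

Treewidth 3.
Bags: B1 = {a, b, c, e}  B2 = {a, b, d, e}
Tree: B1–B2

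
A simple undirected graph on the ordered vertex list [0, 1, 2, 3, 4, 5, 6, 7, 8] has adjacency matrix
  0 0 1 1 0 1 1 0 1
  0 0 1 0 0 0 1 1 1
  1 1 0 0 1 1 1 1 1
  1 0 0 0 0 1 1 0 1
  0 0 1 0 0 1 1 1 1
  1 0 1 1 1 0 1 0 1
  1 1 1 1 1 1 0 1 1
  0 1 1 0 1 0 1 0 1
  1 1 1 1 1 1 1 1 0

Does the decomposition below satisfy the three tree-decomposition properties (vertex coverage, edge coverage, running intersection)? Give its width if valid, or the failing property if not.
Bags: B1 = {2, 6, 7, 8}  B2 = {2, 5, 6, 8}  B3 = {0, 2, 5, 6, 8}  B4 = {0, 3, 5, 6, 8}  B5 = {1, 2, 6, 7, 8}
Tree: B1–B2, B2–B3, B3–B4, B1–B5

A tree decomposition must satisfy three properties: every vertex lies in some bag; for every edge, both endpoints lie together in some bag; and for every vertex, the bags containing it form a connected subtree. Here vertex 4 appears in no bag, so the decomposition is invalid.

No — vertex 4 appears in no bag.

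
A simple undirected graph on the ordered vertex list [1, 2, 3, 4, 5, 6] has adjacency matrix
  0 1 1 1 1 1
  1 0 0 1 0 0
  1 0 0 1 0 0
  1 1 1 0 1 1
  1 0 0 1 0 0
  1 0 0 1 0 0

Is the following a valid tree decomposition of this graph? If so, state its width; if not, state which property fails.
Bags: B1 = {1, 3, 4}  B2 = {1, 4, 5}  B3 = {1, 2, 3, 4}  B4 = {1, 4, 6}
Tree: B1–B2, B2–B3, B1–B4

A tree decomposition must satisfy three properties: every vertex lies in some bag; for every edge, both endpoints lie together in some bag; and for every vertex, the bags containing it form a connected subtree. Here bags containing vertex 3 are not connected in the tree, so the decomposition is invalid.

No — bags containing vertex 3 are not connected in the tree.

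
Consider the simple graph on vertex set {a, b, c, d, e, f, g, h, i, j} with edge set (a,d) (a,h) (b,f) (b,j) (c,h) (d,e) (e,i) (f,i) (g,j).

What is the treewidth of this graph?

1

A width-1 tree decomposition is:
Bags: B1 = {g, j}  B2 = {b, j}  B3 = {b, f}  B4 = {f, i}  B5 = {e, i}  B6 = {d, e}  B7 = {a, d}  B8 = {a, h}  B9 = {c, h}
Tree: B1–B2, B2–B3, B3–B4, B4–B5, B5–B6, B6–B7, B7–B8, B8–B9
Each bag holds 2 vertices, so the decomposition has width 1, which upper-bounds the treewidth. Since G has at least one edge (e.g. g–j), it is not an edgeless graph, so tw(G) ≥ 1. Therefore the treewidth is 1.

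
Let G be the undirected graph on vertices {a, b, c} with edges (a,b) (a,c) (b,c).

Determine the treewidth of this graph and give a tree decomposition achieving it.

Treewidth 2.
One such decomposition:
Bags: B1 = {a, b, c}
Tree: (single bag)

With just one bag of size 3, the width is 3 − 1 = 2, so tw(G) ≤ 2. Conversely, {a, b, c} is a clique of size 3, and the vertices of any clique must share a bag in every tree decomposition; so some bag has ≥ 3 vertices and tw(G) ≥ 2. Hence tw(G) = 2 exactly.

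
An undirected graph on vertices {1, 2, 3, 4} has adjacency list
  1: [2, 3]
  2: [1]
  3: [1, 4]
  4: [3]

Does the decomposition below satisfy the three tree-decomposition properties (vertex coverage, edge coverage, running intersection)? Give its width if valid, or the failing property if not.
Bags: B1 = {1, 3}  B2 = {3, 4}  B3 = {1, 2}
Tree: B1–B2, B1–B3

Yes; width 1.

Checking the three conditions: (i) the bags cover all of {1, 2, 3, 4}; (ii) for each edge, some bag contains both endpoints; (iii) the bags containing any fixed vertex form a subtree. All hold, so the decomposition is valid with width 2 − 1 = 1.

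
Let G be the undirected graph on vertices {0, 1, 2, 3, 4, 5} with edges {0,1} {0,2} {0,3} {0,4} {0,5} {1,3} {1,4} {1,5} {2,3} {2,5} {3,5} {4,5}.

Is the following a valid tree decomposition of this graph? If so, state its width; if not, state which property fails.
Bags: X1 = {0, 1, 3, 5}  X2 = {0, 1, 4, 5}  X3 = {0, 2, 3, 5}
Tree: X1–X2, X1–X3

Every vertex of G appears in some bag (union = {0, 1, 2, 3, 4, 5}); every edge is covered by a bag; and for each vertex v the set of bags containing v is connected in the bag tree. The decomposition is therefore valid. The largest bag has 4 vertices, so the width is 3.

Yes; width 3.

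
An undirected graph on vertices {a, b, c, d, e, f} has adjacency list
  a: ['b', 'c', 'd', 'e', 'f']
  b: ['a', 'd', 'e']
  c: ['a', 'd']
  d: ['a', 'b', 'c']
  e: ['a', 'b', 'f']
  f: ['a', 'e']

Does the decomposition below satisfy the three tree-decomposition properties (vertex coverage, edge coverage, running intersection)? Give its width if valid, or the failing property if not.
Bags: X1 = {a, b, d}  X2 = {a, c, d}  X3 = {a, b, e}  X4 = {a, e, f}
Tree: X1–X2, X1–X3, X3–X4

Yes; width 2.

Every vertex of G appears in some bag (union = {a, b, c, d, e, f}); every edge is covered by a bag; and for each vertex v the set of bags containing v is connected in the bag tree. The decomposition is therefore valid. The largest bag has 3 vertices, so the width is 2.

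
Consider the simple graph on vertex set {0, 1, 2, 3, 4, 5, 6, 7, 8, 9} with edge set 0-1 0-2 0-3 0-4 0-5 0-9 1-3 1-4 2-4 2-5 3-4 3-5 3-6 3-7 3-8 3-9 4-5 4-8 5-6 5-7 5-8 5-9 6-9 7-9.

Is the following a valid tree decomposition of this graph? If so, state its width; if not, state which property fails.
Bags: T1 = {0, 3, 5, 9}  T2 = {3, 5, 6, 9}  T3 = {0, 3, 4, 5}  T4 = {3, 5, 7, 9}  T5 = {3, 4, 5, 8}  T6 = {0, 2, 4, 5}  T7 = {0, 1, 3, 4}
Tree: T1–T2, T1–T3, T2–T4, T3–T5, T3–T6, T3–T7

Every vertex of G appears in some bag (union = {0, 1, 2, 3, 4, 5, 6, 7, 8, 9}); every edge is covered by a bag; and for each vertex v the set of bags containing v is connected in the bag tree. The decomposition is therefore valid. The largest bag has 4 vertices, so the width is 3.

Yes; width 3.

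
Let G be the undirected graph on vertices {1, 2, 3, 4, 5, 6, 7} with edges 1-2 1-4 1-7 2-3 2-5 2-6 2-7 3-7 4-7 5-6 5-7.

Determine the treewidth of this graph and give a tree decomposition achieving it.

Every bag has size at most 3, so the width is 3 − 1 = 2 and tw(G) ≤ 2. On the other hand G contains the 3-clique {2, 5, 6}. A clique must lie in a single bag of any decomposition, so no decomposition can have width below 2. The upper and lower bounds meet at 2, so that is the treewidth.

Treewidth 2.
One optimal decomposition is:
Bags: B1 = {2, 5, 7}  B2 = {1, 2, 7}  B3 = {1, 4, 7}  B4 = {2, 5, 6}  B5 = {2, 3, 7}
Tree: B1–B2, B2–B3, B1–B4, B1–B5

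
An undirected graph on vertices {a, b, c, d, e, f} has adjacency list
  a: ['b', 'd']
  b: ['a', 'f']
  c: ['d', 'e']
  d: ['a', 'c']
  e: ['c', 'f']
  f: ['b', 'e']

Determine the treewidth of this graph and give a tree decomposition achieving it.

Treewidth 2.
Bags: B1 = {b, e, f}  B2 = {a, b, e}  B3 = {a, d, e}  B4 = {c, d, e}
Tree: B1–B2, B2–B3, B3–B4

Each bag holds 3 vertices, so the decomposition has width 2, which upper-bounds the treewidth. For the lower bound, G contains the cycle e–f–b–a–d–c–e, so G is not a forest; only forests have treewidth ≤ 1, hence tw(G) ≥ 2. Hence tw(G) = 2 exactly.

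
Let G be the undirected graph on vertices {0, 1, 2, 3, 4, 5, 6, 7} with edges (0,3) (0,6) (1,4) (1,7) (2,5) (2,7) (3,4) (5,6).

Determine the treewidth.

2

A width-2 tree decomposition is:
Bags: B1 = {0, 5, 6}  B2 = {0, 2, 5}  B3 = {0, 2, 7}  B4 = {0, 1, 7}  B5 = {0, 1, 4}  B6 = {0, 3, 4}
Tree: B1–B2, B2–B3, B3–B4, B4–B5, B5–B6
Every bag has size at most 3, so the width is 3 − 1 = 2 and tw(G) ≤ 2. For the lower bound, G contains the cycle 0–6–5–2–7–1–4–3–0, so G is not a forest; only forests have treewidth ≤ 1, hence tw(G) ≥ 2. Therefore the treewidth is 2.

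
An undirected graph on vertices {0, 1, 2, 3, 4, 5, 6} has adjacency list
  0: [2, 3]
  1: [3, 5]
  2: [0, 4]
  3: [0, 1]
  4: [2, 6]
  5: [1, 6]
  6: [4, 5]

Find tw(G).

2

A width-2 tree decomposition is:
Bags: B1 = {0, 2, 4}  B2 = {0, 4, 6}  B3 = {0, 5, 6}  B4 = {0, 1, 5}  B5 = {0, 1, 3}
Tree: B1–B2, B2–B3, B3–B4, B4–B5
Each bag holds 3 vertices, so the decomposition has width 2, which upper-bounds the treewidth. For the lower bound, G contains the cycle 0–2–4–6–5–1–3–0, so G is not a forest; only forests have treewidth ≤ 1, hence tw(G) ≥ 2. Therefore the treewidth is 2.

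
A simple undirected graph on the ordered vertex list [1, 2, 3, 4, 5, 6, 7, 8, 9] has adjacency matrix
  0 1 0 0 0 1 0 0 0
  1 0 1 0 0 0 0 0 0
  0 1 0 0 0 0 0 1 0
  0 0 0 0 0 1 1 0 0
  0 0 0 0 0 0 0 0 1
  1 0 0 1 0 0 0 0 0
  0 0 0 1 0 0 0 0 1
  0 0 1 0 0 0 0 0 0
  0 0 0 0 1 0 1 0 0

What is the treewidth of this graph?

A width-1 tree decomposition is:
Bags: B1 = {3, 8}  B2 = {2, 3}  B3 = {1, 2}  B4 = {1, 6}  B5 = {4, 6}  B6 = {4, 7}  B7 = {7, 9}  B8 = {5, 9}
Tree: B1–B2, B2–B3, B3–B4, B4–B5, B5–B6, B6–B7, B7–B8
The largest bag has 2 vertices, giving width 1; this decomposition certifies tw(G) ≤ 1. G has an edge, so its treewidth is at least 1. Therefore the treewidth is 1.

1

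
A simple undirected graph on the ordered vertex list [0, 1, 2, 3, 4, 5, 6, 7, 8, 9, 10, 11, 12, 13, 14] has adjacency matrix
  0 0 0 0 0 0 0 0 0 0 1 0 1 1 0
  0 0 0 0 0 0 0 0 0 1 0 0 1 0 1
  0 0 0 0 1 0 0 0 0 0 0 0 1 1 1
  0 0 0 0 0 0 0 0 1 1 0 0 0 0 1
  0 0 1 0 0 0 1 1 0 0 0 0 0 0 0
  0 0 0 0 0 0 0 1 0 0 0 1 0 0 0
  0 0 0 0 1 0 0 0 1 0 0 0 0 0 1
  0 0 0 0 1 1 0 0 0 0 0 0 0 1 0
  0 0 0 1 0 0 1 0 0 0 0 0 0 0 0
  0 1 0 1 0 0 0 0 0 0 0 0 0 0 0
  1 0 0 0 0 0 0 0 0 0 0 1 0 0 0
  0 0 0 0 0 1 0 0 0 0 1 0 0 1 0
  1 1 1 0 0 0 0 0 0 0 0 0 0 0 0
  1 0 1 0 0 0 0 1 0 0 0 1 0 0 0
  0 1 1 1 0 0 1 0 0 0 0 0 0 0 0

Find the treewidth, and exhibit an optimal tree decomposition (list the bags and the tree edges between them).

Treewidth 3.
Bags: B1 = {0, 5, 10, 11}  B2 = {0, 5, 11, 13}  B3 = {0, 5, 7, 13}  B4 = {0, 7, 12, 13}  B5 = {2, 7, 12, 13}  B6 = {2, 4, 7, 12}  B7 = {1, 2, 4, 12}  B8 = {1, 2, 4, 14}  B9 = {1, 4, 6, 14}  B10 = {1, 6, 9, 14}  B11 = {3, 6, 9, 14}  B12 = {3, 6, 8, 9}
Tree: B1–B2, B2–B3, B3–B4, B4–B5, B5–B6, B6–B7, B7–B8, B8–B9, B9–B10, B10–B11, B11–B12

The largest bag has 4 vertices, giving width 3; this decomposition certifies tw(G) ≤ 3. For the lower bound: the 4 vertex sets {5,10,11}, {0}, {13}, {2,4,7,12} are disjoint, each induces a connected subgraph, and every pair is joined by at least one edge of G. Contracting each set to a single vertex therefore yields K_{4} as a minor, and since treewidth is minor-monotone, tw(G) ≥ tw(K_{4}) = 3. Therefore the treewidth is 3.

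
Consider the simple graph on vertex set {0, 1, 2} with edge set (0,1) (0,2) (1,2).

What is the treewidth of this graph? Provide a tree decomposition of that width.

Treewidth 2.
One optimal decomposition is:
Bags: B1 = {0, 1, 2}
Tree: (single bag)

With just one bag of size 3, the width is 3 − 1 = 2, so tw(G) ≤ 2. Conversely, {0, 1, 2} is a clique of size 3, and the vertices of any clique must share a bag in every tree decomposition; so some bag has ≥ 3 vertices and tw(G) ≥ 2. Combining the bounds, tw(G) = 2.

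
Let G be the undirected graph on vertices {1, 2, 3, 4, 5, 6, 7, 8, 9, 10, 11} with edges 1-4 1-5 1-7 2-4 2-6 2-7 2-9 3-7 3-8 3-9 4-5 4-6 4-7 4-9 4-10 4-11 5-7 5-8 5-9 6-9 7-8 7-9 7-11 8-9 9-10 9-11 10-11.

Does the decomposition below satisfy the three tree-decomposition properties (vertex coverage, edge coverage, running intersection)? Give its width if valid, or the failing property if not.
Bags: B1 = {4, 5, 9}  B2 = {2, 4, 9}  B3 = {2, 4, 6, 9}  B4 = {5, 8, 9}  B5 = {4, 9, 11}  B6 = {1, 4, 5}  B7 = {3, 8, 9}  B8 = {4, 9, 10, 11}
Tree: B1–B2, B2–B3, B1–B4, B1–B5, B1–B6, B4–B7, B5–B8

No — vertex 7 appears in no bag.

A tree decomposition must satisfy three properties: every vertex lies in some bag; for every edge, both endpoints lie together in some bag; and for every vertex, the bags containing it form a connected subtree. Here vertex 7 appears in no bag, so the decomposition is invalid.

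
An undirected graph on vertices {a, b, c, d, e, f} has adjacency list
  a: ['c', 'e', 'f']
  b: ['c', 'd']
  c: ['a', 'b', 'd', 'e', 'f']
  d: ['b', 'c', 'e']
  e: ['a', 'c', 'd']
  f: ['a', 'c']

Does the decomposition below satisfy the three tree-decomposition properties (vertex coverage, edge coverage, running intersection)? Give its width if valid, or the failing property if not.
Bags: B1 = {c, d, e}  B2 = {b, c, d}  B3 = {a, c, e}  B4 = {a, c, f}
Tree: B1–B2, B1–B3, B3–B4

Vertex coverage: the bags together contain {a, b, c, d, e, f}, the full vertex set. Edge coverage: each edge of G has both endpoints in at least one bag. Running intersection: for every vertex, the bags containing it form a connected subtree. All three properties hold, so this is a valid tree decomposition of width max|bag| − 1 = 2, and hence tw(G) ≤ 2.

Yes; width 2.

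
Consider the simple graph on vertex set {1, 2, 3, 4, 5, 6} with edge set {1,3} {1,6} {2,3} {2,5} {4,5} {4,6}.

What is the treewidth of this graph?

A width-2 tree decomposition is:
Bags: B1 = {2, 3, 5}  B2 = {3, 4, 5}  B3 = {3, 4, 6}  B4 = {1, 3, 6}
Tree: B1–B2, B2–B3, B3–B4
The largest bag has 3 vertices, giving width 2; this decomposition certifies tw(G) ≤ 2. Since 3–2–5–4–6–1–3 is a cycle in G, G is not acyclic. Forests are exactly the graphs of treewidth ≤ 1, so tw(G) ≥ 2. The upper and lower bounds meet at 2, so that is the treewidth.

2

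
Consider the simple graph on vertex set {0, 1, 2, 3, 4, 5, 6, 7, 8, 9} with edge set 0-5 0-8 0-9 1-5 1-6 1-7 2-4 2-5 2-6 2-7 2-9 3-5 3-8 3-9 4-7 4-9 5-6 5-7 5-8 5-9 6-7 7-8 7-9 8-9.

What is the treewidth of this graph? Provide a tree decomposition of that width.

Treewidth 3.
Bags: B1 = {2, 5, 6, 7}  B2 = {2, 5, 7, 9}  B3 = {5, 7, 8, 9}  B4 = {2, 4, 7, 9}  B5 = {3, 5, 8, 9}  B6 = {0, 5, 8, 9}  B7 = {1, 5, 6, 7}
Tree: B1–B2, B2–B3, B2–B4, B3–B5, B5–B6, B1–B7

Every bag has size at most 4, so the width is 4 − 1 = 3 and tw(G) ≤ 3. For the lower bound, the 4 vertices {2, 4, 7, 9} are pairwise adjacent, and any tree decomposition puts a clique entirely inside one bag — forcing width ≥ 3. Combining the bounds, tw(G) = 3.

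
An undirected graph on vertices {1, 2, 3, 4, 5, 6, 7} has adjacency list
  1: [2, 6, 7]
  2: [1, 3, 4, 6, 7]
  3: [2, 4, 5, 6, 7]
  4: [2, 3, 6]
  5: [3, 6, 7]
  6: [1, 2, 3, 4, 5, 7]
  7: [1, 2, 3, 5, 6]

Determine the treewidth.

3

A width-3 tree decomposition is:
Bags: B1 = {1, 2, 6, 7}  B2 = {2, 3, 6, 7}  B3 = {3, 5, 6, 7}  B4 = {2, 3, 4, 6}
Tree: B1–B2, B2–B3, B2–B4
Every bag has size at most 4, so the width is 4 − 1 = 3 and tw(G) ≤ 3. Conversely, {1, 2, 6, 7} is a clique of size 4, and the vertices of any clique must share a bag in every tree decomposition; so some bag has ≥ 4 vertices and tw(G) ≥ 3. The upper and lower bounds meet at 3, so that is the treewidth.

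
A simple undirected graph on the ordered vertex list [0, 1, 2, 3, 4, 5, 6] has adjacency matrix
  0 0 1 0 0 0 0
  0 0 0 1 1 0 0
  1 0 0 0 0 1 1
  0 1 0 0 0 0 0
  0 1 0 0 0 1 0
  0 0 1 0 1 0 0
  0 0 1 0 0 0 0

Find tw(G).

A width-1 tree decomposition is:
Bags: B1 = {4, 5}  B2 = {2, 5}  B3 = {0, 2}  B4 = {2, 6}  B5 = {1, 4}  B6 = {1, 3}
Tree: B1–B2, B2–B3, B3–B4, B1–B5, B5–B6
Each bag holds 2 vertices, so the decomposition has width 1, which upper-bounds the treewidth. Since G has at least one edge (e.g. 4–5), it is not an edgeless graph, so tw(G) ≥ 1. The upper and lower bounds meet at 1, so that is the treewidth.

1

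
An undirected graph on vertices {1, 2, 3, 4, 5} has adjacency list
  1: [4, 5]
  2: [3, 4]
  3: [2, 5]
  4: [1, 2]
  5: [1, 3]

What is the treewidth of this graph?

2

A width-2 tree decomposition is:
Bags: B1 = {1, 4, 5}  B2 = {3, 4, 5}  B3 = {2, 3, 4}
Tree: B1–B2, B2–B3
Each bag holds 3 vertices, so the decomposition has width 2, which upper-bounds the treewidth. For the lower bound, G contains the cycle 4–1–5–3–2–4, so G is not a forest; only forests have treewidth ≤ 1, hence tw(G) ≥ 2. Hence tw(G) = 2 exactly.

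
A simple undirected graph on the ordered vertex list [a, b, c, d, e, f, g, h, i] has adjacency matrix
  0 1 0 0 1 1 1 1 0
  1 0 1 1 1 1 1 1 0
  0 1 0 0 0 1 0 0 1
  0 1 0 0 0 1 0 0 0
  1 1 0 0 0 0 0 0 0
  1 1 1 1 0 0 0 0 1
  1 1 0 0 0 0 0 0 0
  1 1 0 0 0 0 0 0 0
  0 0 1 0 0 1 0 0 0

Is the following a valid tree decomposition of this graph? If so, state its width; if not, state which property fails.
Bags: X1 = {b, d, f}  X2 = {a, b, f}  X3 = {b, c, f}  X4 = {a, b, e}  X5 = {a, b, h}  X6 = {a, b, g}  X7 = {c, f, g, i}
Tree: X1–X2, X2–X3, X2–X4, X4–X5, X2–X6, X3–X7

A tree decomposition must satisfy three properties: every vertex lies in some bag; for every edge, both endpoints lie together in some bag; and for every vertex, the bags containing it form a connected subtree. Here bags containing vertex g are not connected in the tree, so the decomposition is invalid.

No — bags containing vertex g are not connected in the tree.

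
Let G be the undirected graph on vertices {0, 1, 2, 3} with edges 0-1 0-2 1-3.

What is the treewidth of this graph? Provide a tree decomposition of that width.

Every bag has size at most 2, so the width is 2 − 1 = 1 and tw(G) ≤ 1. G has an edge, so its treewidth is at least 1. Combining the bounds, tw(G) = 1.

Treewidth 1.
One optimal decomposition is:
Bags: B1 = {0, 1}  B2 = {0, 2}  B3 = {1, 3}
Tree: B1–B2, B1–B3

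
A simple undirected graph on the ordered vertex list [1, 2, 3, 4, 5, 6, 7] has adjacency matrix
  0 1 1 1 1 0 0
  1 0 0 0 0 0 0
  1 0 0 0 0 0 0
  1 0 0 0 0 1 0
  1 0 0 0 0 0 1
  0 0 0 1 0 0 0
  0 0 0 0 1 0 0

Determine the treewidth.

1

A width-1 tree decomposition is:
Bags: B1 = {1, 2}  B2 = {1, 5}  B3 = {5, 7}  B4 = {1, 4}  B5 = {1, 3}  B6 = {4, 6}
Tree: B1–B2, B2–B3, B1–B4, B1–B5, B4–B6
Each bag holds 2 vertices, so the decomposition has width 1, which upper-bounds the treewidth. Any graph with an edge has treewidth ≥ 1, and G has the edge 1–2. Hence tw(G) = 1 exactly.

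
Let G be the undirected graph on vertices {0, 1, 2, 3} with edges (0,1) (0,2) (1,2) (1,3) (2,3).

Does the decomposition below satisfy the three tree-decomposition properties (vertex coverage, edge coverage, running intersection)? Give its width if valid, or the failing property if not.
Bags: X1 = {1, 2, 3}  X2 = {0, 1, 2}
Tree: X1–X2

Every vertex of G appears in some bag (union = {0, 1, 2, 3}); every edge is covered by a bag; and for each vertex v the set of bags containing v is connected in the bag tree. The decomposition is therefore valid. The largest bag has 3 vertices, so the width is 2.

Yes; width 2.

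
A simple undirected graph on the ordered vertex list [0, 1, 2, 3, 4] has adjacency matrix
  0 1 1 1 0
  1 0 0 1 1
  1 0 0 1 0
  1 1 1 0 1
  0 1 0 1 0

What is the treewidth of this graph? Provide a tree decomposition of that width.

Treewidth 2.
One optimal decomposition is:
Bags: B1 = {0, 2, 3}  B2 = {0, 1, 3}  B3 = {1, 3, 4}
Tree: B1–B2, B2–B3

Every bag has size at most 3, so the width is 3 − 1 = 2 and tw(G) ≤ 2. For the lower bound, the 3 vertices {0, 1, 3} are pairwise adjacent, and any tree decomposition puts a clique entirely inside one bag — forcing width ≥ 2. Therefore the treewidth is 2.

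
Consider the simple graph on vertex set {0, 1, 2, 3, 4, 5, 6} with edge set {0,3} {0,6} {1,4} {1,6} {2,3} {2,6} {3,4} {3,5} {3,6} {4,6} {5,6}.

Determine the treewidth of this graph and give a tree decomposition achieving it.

Each bag holds 3 vertices, so the decomposition has width 2, which upper-bounds the treewidth. On the other hand G contains the 3-clique {1, 4, 6}. A clique must lie in a single bag of any decomposition, so no decomposition can have width below 2. Hence tw(G) = 2 exactly.

Treewidth 2.
Bags: B1 = {3, 4, 6}  B2 = {0, 3, 6}  B3 = {1, 4, 6}  B4 = {3, 5, 6}  B5 = {2, 3, 6}
Tree: B1–B2, B1–B3, B1–B4, B1–B5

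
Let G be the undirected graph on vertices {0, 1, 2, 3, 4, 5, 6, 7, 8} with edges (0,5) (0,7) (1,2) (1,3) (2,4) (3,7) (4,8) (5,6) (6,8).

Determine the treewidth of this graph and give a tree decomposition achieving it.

Treewidth 2.
Bags: B1 = {4, 6, 8}  B2 = {4, 5, 6}  B3 = {0, 4, 5}  B4 = {0, 4, 7}  B5 = {3, 4, 7}  B6 = {1, 3, 4}  B7 = {1, 2, 4}
Tree: B1–B2, B2–B3, B3–B4, B4–B5, B5–B6, B6–B7

The largest bag has 3 vertices, giving width 2; this decomposition certifies tw(G) ≤ 2. Since 4–8–6–5–0–7–3–1–2–4 is a cycle in G, G is not acyclic. Forests are exactly the graphs of treewidth ≤ 1, so tw(G) ≥ 2. The upper and lower bounds meet at 2, so that is the treewidth.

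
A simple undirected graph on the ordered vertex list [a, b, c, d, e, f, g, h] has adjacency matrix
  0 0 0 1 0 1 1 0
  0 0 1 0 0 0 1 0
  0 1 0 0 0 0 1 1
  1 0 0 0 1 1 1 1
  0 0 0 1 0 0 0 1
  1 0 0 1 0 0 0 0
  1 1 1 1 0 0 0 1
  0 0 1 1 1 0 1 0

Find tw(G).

2

A width-2 tree decomposition is:
Bags: B1 = {d, g, h}  B2 = {c, g, h}  B3 = {a, d, g}  B4 = {a, d, f}  B5 = {b, c, g}  B6 = {d, e, h}
Tree: B1–B2, B1–B3, B3–B4, B2–B5, B1–B6
The largest bag has 3 vertices, giving width 2; this decomposition certifies tw(G) ≤ 2. On the other hand G contains the 3-clique {d, g, h}. A clique must lie in a single bag of any decomposition, so no decomposition can have width below 2. Therefore the treewidth is 2.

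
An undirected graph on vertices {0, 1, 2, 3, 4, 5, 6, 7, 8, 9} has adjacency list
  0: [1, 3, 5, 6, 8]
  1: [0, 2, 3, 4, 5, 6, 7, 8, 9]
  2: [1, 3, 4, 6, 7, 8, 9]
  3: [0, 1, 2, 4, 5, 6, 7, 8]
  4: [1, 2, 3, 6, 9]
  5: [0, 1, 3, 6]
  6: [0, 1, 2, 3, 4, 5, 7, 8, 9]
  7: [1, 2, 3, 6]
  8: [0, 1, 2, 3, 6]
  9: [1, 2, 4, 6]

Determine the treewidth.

A width-4 tree decomposition is:
Bags: B1 = {1, 2, 3, 4, 6}  B2 = {1, 2, 3, 6, 7}  B3 = {1, 2, 3, 6, 8}  B4 = {0, 1, 3, 6, 8}  B5 = {0, 1, 3, 5, 6}  B6 = {1, 2, 4, 6, 9}
Tree: B1–B2, B1–B3, B3–B4, B4–B5, B1–B6
Every bag has size at most 5, so the width is 5 − 1 = 4 and tw(G) ≤ 4. Conversely, {1, 2, 4, 6, 9} is a clique of size 5, and the vertices of any clique must share a bag in every tree decomposition; so some bag has ≥ 5 vertices and tw(G) ≥ 4. Combining the bounds, tw(G) = 4.

4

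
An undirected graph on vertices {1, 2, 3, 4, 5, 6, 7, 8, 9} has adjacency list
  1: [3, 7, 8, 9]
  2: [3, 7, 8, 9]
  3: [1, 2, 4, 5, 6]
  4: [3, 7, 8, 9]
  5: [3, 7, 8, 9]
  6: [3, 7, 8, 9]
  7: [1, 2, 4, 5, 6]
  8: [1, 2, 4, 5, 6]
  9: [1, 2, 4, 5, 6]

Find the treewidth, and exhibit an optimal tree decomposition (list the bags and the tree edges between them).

The largest bag has 5 vertices, giving width 4; this decomposition certifies tw(G) ≤ 4. For the lower bound: the 5 vertex sets {1,8}, {5,7}, {2,3}, {9}, {6} are disjoint, each induces a connected subgraph, and every pair is joined by at least one edge of G. Contracting each set to a single vertex therefore yields K_{5} as a minor, and since treewidth is minor-monotone, tw(G) ≥ tw(K_{5}) = 4. The upper and lower bounds meet at 4, so that is the treewidth.

Treewidth 4.
Bags: B1 = {1, 3, 7, 8, 9}  B2 = {3, 5, 7, 8, 9}  B3 = {2, 3, 7, 8, 9}  B4 = {3, 6, 7, 8, 9}  B5 = {3, 4, 7, 8, 9}
Tree: B1–B2, B2–B3, B3–B4, B4–B5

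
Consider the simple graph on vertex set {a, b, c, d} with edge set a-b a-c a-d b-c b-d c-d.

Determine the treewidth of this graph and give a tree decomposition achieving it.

Treewidth 3.
Bags: B1 = {a, b, c, d}
Tree: (single bag)

With just one bag of size 4, the width is 4 − 1 = 3, so tw(G) ≤ 3. On the other hand G contains the 4-clique {a, b, c, d}. A clique must lie in a single bag of any decomposition, so no decomposition can have width below 3. Combining the bounds, tw(G) = 3.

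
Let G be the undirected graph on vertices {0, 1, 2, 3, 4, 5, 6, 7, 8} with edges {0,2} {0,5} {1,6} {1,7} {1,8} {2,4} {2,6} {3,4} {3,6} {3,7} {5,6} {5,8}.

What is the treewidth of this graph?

3

A width-3 tree decomposition is:
Bags: B1 = {0, 2, 5, 8}  B2 = {2, 5, 6, 8}  B3 = {1, 2, 6, 8}  B4 = {1, 2, 4, 6}  B5 = {1, 3, 4, 6}  B6 = {1, 3, 4, 7}
Tree: B1–B2, B2–B3, B3–B4, B4–B5, B5–B6
Every bag has size at most 4, so the width is 4 − 1 = 3 and tw(G) ≤ 3. For the lower bound: the 4 vertex sets {0,5,8}, {2}, {6}, {1,3,4,7} are disjoint, each induces a connected subgraph, and every pair is joined by at least one edge of G. Contracting each set to a single vertex therefore yields K_{4} as a minor, and since treewidth is minor-monotone, tw(G) ≥ tw(K_{4}) = 3. Therefore the treewidth is 3.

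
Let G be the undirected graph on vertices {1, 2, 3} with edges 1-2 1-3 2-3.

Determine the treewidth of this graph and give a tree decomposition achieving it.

Treewidth 2.
Bags: B1 = {1, 2, 3}
Tree: (single bag)

With just one bag of size 3, the width is 3 − 1 = 2, so tw(G) ≤ 2. Conversely, {1, 2, 3} is a clique of size 3, and the vertices of any clique must share a bag in every tree decomposition; so some bag has ≥ 3 vertices and tw(G) ≥ 2. Hence tw(G) = 2 exactly.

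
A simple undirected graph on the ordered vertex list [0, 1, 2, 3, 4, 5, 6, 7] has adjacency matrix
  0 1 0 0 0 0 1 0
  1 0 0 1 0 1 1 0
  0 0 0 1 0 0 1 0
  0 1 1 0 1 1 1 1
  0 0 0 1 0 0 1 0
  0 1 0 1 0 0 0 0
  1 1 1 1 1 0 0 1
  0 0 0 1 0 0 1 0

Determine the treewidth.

2

A width-2 tree decomposition is:
Bags: B1 = {2, 3, 6}  B2 = {1, 3, 6}  B3 = {1, 3, 5}  B4 = {3, 6, 7}  B5 = {3, 4, 6}  B6 = {0, 1, 6}
Tree: B1–B2, B2–B3, B1–B4, B2–B5, B2–B6
Every bag has size at most 3, so the width is 3 − 1 = 2 and tw(G) ≤ 2. Conversely, {0, 1, 6} is a clique of size 3, and the vertices of any clique must share a bag in every tree decomposition; so some bag has ≥ 3 vertices and tw(G) ≥ 2. Hence tw(G) = 2 exactly.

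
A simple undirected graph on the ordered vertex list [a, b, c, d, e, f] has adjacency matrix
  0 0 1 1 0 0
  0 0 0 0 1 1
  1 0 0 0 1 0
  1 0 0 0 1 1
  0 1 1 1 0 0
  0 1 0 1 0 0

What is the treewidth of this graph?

2

A width-2 tree decomposition is:
Bags: B1 = {b, d, f}  B2 = {b, d, e}  B3 = {a, d, e}  B4 = {a, c, e}
Tree: B1–B2, B2–B3, B3–B4
The largest bag has 3 vertices, giving width 2; this decomposition certifies tw(G) ≤ 2. The edges f–b–e–d–f form a cycle, so G is not a tree and its treewidth is at least 2. Combining the bounds, tw(G) = 2.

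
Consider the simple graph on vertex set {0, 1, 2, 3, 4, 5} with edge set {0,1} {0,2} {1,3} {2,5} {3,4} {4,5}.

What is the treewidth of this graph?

A width-2 tree decomposition is:
Bags: B1 = {0, 1, 2}  B2 = {1, 2, 3}  B3 = {2, 3, 4}  B4 = {2, 4, 5}
Tree: B1–B2, B2–B3, B3–B4
The largest bag has 3 vertices, giving width 2; this decomposition certifies tw(G) ≤ 2. For the lower bound, G contains the cycle 2–0–1–3–4–5–2, so G is not a forest; only forests have treewidth ≤ 1, hence tw(G) ≥ 2. Hence tw(G) = 2 exactly.

2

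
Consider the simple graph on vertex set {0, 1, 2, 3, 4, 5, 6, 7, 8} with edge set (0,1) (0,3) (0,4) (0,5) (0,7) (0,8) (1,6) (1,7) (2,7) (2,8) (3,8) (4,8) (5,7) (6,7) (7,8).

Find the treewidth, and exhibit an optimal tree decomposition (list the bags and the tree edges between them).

Treewidth 2.
One such decomposition:
Bags: B1 = {0, 1, 7}  B2 = {0, 5, 7}  B3 = {0, 7, 8}  B4 = {0, 4, 8}  B5 = {0, 3, 8}  B6 = {2, 7, 8}  B7 = {1, 6, 7}
Tree: B1–B2, B1–B3, B3–B4, B3–B5, B3–B6, B1–B7

Each bag holds 3 vertices, so the decomposition has width 2, which upper-bounds the treewidth. For the lower bound, the 3 vertices {0, 3, 8} are pairwise adjacent, and any tree decomposition puts a clique entirely inside one bag — forcing width ≥ 2. The upper and lower bounds meet at 2, so that is the treewidth.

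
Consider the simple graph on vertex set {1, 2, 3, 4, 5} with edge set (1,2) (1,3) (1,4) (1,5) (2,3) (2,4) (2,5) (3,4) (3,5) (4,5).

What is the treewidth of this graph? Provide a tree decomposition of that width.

A single bag containing all 5 vertices is trivially a valid decomposition of width 4. On the other hand G contains the 5-clique {1, 2, 3, 4, 5}. A clique must lie in a single bag of any decomposition, so no decomposition can have width below 4. Hence tw(G) = 4 exactly.

Treewidth 4.
One such decomposition:
Bags: B1 = {1, 2, 3, 4, 5}
Tree: (single bag)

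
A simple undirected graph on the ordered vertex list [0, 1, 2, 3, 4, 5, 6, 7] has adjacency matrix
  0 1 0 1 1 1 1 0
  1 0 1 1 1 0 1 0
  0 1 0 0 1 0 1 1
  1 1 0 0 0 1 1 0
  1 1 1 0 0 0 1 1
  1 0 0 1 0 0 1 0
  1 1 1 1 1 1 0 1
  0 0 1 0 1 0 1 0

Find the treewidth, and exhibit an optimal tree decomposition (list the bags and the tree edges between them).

The largest bag has 4 vertices, giving width 3; this decomposition certifies tw(G) ≤ 3. Conversely, {0, 1, 3, 6} is a clique of size 4, and the vertices of any clique must share a bag in every tree decomposition; so some bag has ≥ 4 vertices and tw(G) ≥ 3. The upper and lower bounds meet at 3, so that is the treewidth.

Treewidth 3.
Bags: B1 = {0, 1, 4, 6}  B2 = {0, 1, 3, 6}  B3 = {1, 2, 4, 6}  B4 = {0, 3, 5, 6}  B5 = {2, 4, 6, 7}
Tree: B1–B2, B1–B3, B2–B4, B3–B5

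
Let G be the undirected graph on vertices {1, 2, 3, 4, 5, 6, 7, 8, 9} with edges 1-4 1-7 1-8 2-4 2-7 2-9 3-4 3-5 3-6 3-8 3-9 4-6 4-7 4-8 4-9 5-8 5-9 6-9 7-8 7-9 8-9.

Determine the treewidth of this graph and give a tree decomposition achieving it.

Every bag has size at most 4, so the width is 4 − 1 = 3 and tw(G) ≤ 3. Conversely, {1, 4, 7, 8} is a clique of size 4, and the vertices of any clique must share a bag in every tree decomposition; so some bag has ≥ 4 vertices and tw(G) ≥ 3. The upper and lower bounds meet at 3, so that is the treewidth.

Treewidth 3.
One such decomposition:
Bags: B1 = {3, 4, 8, 9}  B2 = {4, 7, 8, 9}  B3 = {2, 4, 7, 9}  B4 = {3, 4, 6, 9}  B5 = {3, 5, 8, 9}  B6 = {1, 4, 7, 8}
Tree: B1–B2, B2–B3, B1–B4, B1–B5, B2–B6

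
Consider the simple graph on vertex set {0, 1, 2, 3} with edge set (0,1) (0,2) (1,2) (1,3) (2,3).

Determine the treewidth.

2

A width-2 tree decomposition is:
Bags: B1 = {1, 2, 3}  B2 = {0, 1, 2}
Tree: B1–B2
Each bag holds 3 vertices, so the decomposition has width 2, which upper-bounds the treewidth. Conversely, {0, 1, 2} is a clique of size 3, and the vertices of any clique must share a bag in every tree decomposition; so some bag has ≥ 3 vertices and tw(G) ≥ 2. Therefore the treewidth is 2.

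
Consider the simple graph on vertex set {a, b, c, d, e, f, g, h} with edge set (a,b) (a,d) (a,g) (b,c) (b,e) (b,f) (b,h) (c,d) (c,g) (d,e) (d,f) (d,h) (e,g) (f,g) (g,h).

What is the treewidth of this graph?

3

A width-3 tree decomposition is:
Bags: B1 = {a, b, d, g}  B2 = {b, d, f, g}  B3 = {b, d, g, h}  B4 = {b, d, e, g}  B5 = {b, c, d, g}
Tree: B1–B2, B2–B3, B3–B4, B4–B5
Each bag holds 4 vertices, so the decomposition has width 3, which upper-bounds the treewidth. For the lower bound: the 4 vertex sets {a,b}, {d,f}, {g}, {h} are disjoint, each induces a connected subgraph, and every pair is joined by at least one edge of G. Contracting each set to a single vertex therefore yields K_{4} as a minor, and since treewidth is minor-monotone, tw(G) ≥ tw(K_{4}) = 3. Combining the bounds, tw(G) = 3.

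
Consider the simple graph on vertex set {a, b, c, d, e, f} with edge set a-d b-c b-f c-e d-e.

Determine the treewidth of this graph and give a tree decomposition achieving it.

The largest bag has 2 vertices, giving width 1; this decomposition certifies tw(G) ≤ 1. Any graph with an edge has treewidth ≥ 1, and G has the edge a–d. Hence tw(G) = 1 exactly.

Treewidth 1.
One such decomposition:
Bags: B1 = {a, d}  B2 = {d, e}  B3 = {c, e}  B4 = {b, c}  B5 = {b, f}
Tree: B1–B2, B2–B3, B3–B4, B4–B5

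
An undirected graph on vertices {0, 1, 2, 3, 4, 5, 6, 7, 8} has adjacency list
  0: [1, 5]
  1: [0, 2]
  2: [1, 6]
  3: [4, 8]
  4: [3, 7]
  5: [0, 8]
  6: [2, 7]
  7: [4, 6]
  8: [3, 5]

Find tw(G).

A width-2 tree decomposition is:
Bags: B1 = {3, 4, 7}  B2 = {3, 7, 8}  B3 = {5, 7, 8}  B4 = {0, 5, 7}  B5 = {0, 1, 7}  B6 = {1, 2, 7}  B7 = {2, 6, 7}
Tree: B1–B2, B2–B3, B3–B4, B4–B5, B5–B6, B6–B7
The largest bag has 3 vertices, giving width 2; this decomposition certifies tw(G) ≤ 2. For the lower bound, G contains the cycle 7–4–3–8–5–0–1–2–6–7, so G is not a forest; only forests have treewidth ≤ 1, hence tw(G) ≥ 2. Combining the bounds, tw(G) = 2.

2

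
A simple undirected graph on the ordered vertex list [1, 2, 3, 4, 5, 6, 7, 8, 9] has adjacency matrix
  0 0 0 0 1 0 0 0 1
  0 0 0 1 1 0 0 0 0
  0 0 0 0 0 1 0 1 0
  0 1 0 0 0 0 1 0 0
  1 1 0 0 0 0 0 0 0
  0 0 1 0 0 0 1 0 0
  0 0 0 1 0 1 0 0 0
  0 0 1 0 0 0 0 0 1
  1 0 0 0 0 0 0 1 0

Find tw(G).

A width-2 tree decomposition is:
Bags: B1 = {1, 5, 9}  B2 = {5, 8, 9}  B3 = {3, 5, 8}  B4 = {3, 5, 6}  B5 = {5, 6, 7}  B6 = {4, 5, 7}  B7 = {2, 4, 5}
Tree: B1–B2, B2–B3, B3–B4, B4–B5, B5–B6, B6–B7
The largest bag has 3 vertices, giving width 2; this decomposition certifies tw(G) ≤ 2. The edges 5–1–9–8–3–6–7–4–2–5 form a cycle, so G is not a tree and its treewidth is at least 2. Hence tw(G) = 2 exactly.

2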